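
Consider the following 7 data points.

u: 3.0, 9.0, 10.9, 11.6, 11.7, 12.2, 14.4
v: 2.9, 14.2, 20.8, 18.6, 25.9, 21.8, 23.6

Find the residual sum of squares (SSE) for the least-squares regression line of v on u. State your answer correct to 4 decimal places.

n = 7, Σx = 72.8, Σy = 127.8, Σxy = 1487.81, Σx² = 836.46, Σy² = 2691.66
Sxx = Σx² − (Σx)²/n = 836.46 − 757.12 = 79.34
Sxy = Σxy − (Σx)(Σy)/n = 1487.81 − 1329.12 = 158.69
Syy = Σy² − (Σy)²/n = 2691.66 − 2333.262857 = 358.397143
b = Sxy/Sxx = 158.69/79.34 = 2.000126
SSE = Syy − b·Sxy = 358.397143 − 2.000126·158.69 = 40.997142

40.9971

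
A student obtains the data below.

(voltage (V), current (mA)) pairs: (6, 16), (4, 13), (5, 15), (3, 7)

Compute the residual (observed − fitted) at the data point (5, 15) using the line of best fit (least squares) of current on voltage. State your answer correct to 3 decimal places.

0.800

n = 4, Σx = 18, Σy = 51, Σxy = 244, Σx² = 86
Sxx = Σx² − (Σx)²/n = 86 − 81 = 5
Sxy = Σxy − (Σx)(Σy)/n = 244 − 229.5 = 14.5
b = Sxy/Sxx = 14.5/5 = 2.9
a = ȳ − b·x̄ = 12.75 − 2.9·4.5 = -0.3
ŷ(5) = -0.3 + 2.9·5 = 14.2
residual = y − ŷ = 15 − 14.2 = 0.8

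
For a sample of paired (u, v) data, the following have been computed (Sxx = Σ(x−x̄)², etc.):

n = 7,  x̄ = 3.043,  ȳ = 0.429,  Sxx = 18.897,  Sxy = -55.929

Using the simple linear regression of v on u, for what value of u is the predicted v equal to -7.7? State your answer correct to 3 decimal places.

b = Sxy/Sxx = -55.929/18.897 = -2.959676
a = ȳ − b·x̄ = 0.429 − (-2.959676)·3.043 = 9.435294
Set a + b·x = -7.7: x = (-7.7 − 9.435294) / (-2.959676) = 5.789584

5.790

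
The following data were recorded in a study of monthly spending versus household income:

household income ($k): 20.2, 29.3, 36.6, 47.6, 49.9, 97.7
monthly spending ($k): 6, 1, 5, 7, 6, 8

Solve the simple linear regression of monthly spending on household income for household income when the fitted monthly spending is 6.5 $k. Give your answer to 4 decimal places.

65.4267

n = 6, Σx = 281.3, Σy = 33, Σxy = 1747.7, Σx² = 16907.15
Sxx = Σx² − (Σx)²/n = 16907.15 − 13188.281667 = 3718.868333
Sxy = Σxy − (Σx)(Σy)/n = 1747.7 − 1547.15 = 200.55
b = Sxy/Sxx = 200.55/3718.868333 = 0.053928
a = ȳ − b·x̄ = 5.5 − 0.053928·46.883333 = 2.971690
Set a + b·x = 6.5: x = (6.5 − 2.971690) / 0.053928 = 65.426681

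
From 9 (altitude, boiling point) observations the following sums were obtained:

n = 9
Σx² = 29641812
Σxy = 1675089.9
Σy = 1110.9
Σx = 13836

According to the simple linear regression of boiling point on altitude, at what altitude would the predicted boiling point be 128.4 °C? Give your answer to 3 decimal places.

Sxx = Σx² − (Σx)²/n = 29641812 − 21270544 = 8371268
Sxy = Σxy − (Σx)(Σy)/n = 1675089.9 − 1707823.6 = -32733.7
b = Sxy/Sxx = -32733.7/8371268 = -0.003910
a = ȳ − b·x̄ = 123.433333 − (-0.003910)·1537.333333 = 129.444682
Set a + b·x = 128.4: x = (128.4 − 129.444682) / (-0.003910) = 267.165349

267.165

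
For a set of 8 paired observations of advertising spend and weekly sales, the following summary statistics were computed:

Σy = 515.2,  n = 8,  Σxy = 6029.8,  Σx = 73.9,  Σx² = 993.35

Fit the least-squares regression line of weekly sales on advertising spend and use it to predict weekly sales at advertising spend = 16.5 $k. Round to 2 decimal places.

Sxx = Σx² − (Σx)²/n = 993.35 − 682.65125 = 310.69875
Sxy = Σxy − (Σx)(Σy)/n = 6029.8 − 4759.16 = 1270.64
b = Sxy/Sxx = 1270.64/310.69875 = 4.089621
a = ȳ − b·x̄ = 64.4 − 4.089621·9.2375 = 26.622130
ŷ(16.5) = a + b·16.5 = 26.622130 + 4.089621·16.5 = 94.100869

94.10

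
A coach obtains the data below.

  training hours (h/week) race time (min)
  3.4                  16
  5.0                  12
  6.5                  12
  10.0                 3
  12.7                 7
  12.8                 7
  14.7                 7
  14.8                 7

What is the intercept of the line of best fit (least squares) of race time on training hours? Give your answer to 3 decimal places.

n = 8, Σx = 79.9, Σy = 71, Σxy = 607.4, Σx² = 939.07
Sxx = Σx² − (Σx)²/n = 939.07 − 798.00125 = 141.06875
Sxy = Σxy − (Σx)(Σy)/n = 607.4 − 709.1125 = -101.7125
b = Sxy/Sxx = -101.7125/141.06875 = -0.721014
a = ȳ − b·x̄ = 8.875 − (-0.721014)·9.9875 = 16.076124

16.076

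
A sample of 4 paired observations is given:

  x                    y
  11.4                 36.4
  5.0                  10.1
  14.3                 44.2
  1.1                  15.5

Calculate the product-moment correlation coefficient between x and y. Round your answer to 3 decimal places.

0.919

n = 4, Σx = 31.8, Σy = 106.2, Σxy = 1114.57, Σx² = 360.66, Σy² = 3620.86
Sxx = Σx² − (Σx)²/n = 360.66 − 252.81 = 107.85
Sxy = Σxy − (Σx)(Σy)/n = 1114.57 − 844.29 = 270.28
Syy = Σy² − (Σy)²/n = 3620.86 − 2819.61 = 801.25
r = Sxy/√(Sxx·Syy) = 270.28/√(86414.8125) = 270.28/293.963965 = 0.919432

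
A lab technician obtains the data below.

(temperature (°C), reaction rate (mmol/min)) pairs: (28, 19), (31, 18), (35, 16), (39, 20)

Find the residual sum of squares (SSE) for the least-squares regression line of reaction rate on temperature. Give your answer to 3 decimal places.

n = 4, Σx = 133, Σy = 73, Σxy = 2430, Σx² = 4491, Σy² = 1341
Sxx = Σx² − (Σx)²/n = 4491 − 4422.25 = 68.75
Sxy = Σxy − (Σx)(Σy)/n = 2430 − 2427.25 = 2.75
Syy = Σy² − (Σy)²/n = 1341 − 1332.25 = 8.75
b = Sxy/Sxx = 2.75/68.75 = 0.04
SSE = Syy − b·Sxy = 8.75 − 0.04·2.75 = 8.64

8.640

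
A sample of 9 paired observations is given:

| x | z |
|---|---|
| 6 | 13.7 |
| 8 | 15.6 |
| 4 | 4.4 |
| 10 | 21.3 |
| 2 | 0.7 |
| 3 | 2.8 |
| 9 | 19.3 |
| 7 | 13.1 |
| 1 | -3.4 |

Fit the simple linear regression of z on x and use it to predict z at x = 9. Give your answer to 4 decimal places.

n = 9, Σx = 50, Σy = 87.5, Σxy = 709.4, Σx² = 360
Sxx = Σx² − (Σx)²/n = 360 − 277.777778 = 82.222222
Sxy = Σxy − (Σx)(Σy)/n = 709.4 − 486.111111 = 223.288889
b = Sxy/Sxx = 223.288889/82.222222 = 2.715676
a = ȳ − b·x̄ = 9.722222 − 2.715676·5.555556 = -5.364865
ŷ(9) = a + b·9 = -5.364865 + 2.715676·9 = 19.076216

19.0762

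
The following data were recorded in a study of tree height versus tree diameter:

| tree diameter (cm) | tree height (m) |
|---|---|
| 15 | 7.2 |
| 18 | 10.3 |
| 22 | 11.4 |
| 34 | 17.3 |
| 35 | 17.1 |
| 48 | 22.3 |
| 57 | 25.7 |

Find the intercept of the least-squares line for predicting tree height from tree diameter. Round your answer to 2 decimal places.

n = 7, Σx = 229, Σy = 111.3, Σxy = 4266.2, Σx² = 8967
Sxx = Σx² − (Σx)²/n = 8967 − 7491.571429 = 1475.428571
Sxy = Σxy − (Σx)(Σy)/n = 4266.2 − 3641.1 = 625.1
b = Sxy/Sxx = 625.1/1475.428571 = 0.423674
a = ȳ − b·x̄ = 15.9 − 0.423674·32.714286 = 2.039824

2.04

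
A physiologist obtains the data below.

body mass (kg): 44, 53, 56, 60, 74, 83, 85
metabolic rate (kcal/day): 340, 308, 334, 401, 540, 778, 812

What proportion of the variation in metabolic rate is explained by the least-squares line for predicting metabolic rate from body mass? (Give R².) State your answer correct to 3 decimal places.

n = 7, Σx = 455, Σy = 3513, Σxy = 247602, Σx² = 31071, Σy² = 2039049
Sxx = Σx² − (Σx)²/n = 31071 − 29575 = 1496
Sxy = Σxy − (Σx)(Σy)/n = 247602 − 228345 = 19257
Syy = Σy² − (Σy)²/n = 2039049 − 1763024.142857 = 276024.857143
R² = Sxy²/(Sxx·Syy) = (19257)²/(1496·276024.857143) = 0.898044

0.898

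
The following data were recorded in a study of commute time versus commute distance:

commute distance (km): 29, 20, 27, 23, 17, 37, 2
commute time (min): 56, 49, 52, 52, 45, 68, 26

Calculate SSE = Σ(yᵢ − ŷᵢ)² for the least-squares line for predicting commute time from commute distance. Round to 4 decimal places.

n = 7, Σx = 155, Σy = 348, Σxy = 8537, Σx² = 4161, Σy² = 18270
Sxx = Σx² − (Σx)²/n = 4161 − 3432.142857 = 728.857143
Sxy = Σxy − (Σx)(Σy)/n = 8537 − 7705.714286 = 831.285714
Syy = Σy² − (Σy)²/n = 18270 − 17300.571429 = 969.428571
b = Sxy/Sxx = 831.285714/728.857143 = 1.140533
SSE = Syy − b·Sxy = 969.428571 − 1.140533·831.285714 = 21.319679

21.3197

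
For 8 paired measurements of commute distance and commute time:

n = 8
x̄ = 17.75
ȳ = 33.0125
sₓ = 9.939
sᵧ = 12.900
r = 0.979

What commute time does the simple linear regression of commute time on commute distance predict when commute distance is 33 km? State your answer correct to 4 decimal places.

52.3901

b = r · sᵧ/sₓ = 0.979 · 12.9/9.939 = 1.270661
a = ȳ − b·x̄ = 33.0125 − 1.270661·17.75 = 10.458267
ŷ(33) = a + b·33 = 10.458267 + 1.270661·33 = 52.390081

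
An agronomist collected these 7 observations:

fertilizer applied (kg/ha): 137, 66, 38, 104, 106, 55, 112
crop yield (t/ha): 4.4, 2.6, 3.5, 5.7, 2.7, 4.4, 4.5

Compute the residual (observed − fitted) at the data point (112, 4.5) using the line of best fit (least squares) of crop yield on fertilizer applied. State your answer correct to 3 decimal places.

0.286

n = 7, Σx = 618, Σy = 27.8, Σxy = 2532.4, Σx² = 62190
Sxx = Σx² − (Σx)²/n = 62190 − 54560.571429 = 7629.428571
Sxy = Σxy − (Σx)(Σy)/n = 2532.4 − 2454.342857 = 78.057143
b = Sxy/Sxx = 78.057143/7629.428571 = 0.010231
a = ȳ − b·x̄ = 3.971429 − 0.010231·88.285714 = 3.068172
ŷ(112) = 3.068172 + 0.010231·112 = 4.214051
residual = y − ŷ = 4.5 − 4.214051 = 0.285949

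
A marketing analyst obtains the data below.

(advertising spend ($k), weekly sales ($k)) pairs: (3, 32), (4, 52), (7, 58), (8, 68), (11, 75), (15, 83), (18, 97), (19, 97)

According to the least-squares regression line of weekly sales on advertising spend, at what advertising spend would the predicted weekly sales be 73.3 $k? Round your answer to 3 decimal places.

11.486

n = 8, Σx = 85, Σy = 562, Σxy = 6913, Σx² = 1169
Sxx = Σx² − (Σx)²/n = 1169 − 903.125 = 265.875
Sxy = Σxy − (Σx)(Σy)/n = 6913 − 5971.25 = 941.75
b = Sxy/Sxx = 941.75/265.875 = 3.542078
a = ȳ − b·x̄ = 70.25 − 3.542078·10.625 = 32.615421
Set a + b·x = 73.3: x = (73.3 − 32.615421) / 3.542078 = 11.486076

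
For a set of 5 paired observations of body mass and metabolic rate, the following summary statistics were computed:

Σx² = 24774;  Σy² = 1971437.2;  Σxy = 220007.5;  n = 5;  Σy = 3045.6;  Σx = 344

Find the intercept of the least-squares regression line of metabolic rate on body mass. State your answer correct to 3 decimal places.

-41.721

Sxx = Σx² − (Σx)²/n = 24774 − 23667.2 = 1106.8
Sxy = Σxy − (Σx)(Σy)/n = 220007.5 − 209537.28 = 10470.22
b = Sxy/Sxx = 10470.22/1106.8 = 9.459902
a = ȳ − b·x̄ = 609.12 − 9.459902·68.8 = -41.721287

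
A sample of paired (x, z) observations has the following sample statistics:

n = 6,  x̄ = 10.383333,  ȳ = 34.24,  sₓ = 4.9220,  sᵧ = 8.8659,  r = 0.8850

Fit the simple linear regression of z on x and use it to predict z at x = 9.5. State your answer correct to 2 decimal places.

32.83

b = r · sᵧ/sₓ = 0.885 · 8.8659/4.922 = 1.594133
a = ȳ − b·x̄ = 34.24 − 1.594133·10.383333 = 17.687589
ŷ(9.5) = a + b·9.5 = 17.687589 + 1.594133·9.5 = 32.831850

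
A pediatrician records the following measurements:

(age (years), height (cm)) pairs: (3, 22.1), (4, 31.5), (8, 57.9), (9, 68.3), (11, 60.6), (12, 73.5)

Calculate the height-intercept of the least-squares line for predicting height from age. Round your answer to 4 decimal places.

10.1319

n = 6, Σx = 47, Σy = 313.9, Σxy = 2818.8, Σx² = 435
Sxx = Σx² − (Σx)²/n = 435 − 368.166667 = 66.833333
Sxy = Σxy − (Σx)(Σy)/n = 2818.8 − 2458.883333 = 359.916667
b = Sxy/Sxx = 359.916667/66.833333 = 5.385287
a = ȳ − b·x̄ = 52.316667 − 5.385287·7.833333 = 10.131920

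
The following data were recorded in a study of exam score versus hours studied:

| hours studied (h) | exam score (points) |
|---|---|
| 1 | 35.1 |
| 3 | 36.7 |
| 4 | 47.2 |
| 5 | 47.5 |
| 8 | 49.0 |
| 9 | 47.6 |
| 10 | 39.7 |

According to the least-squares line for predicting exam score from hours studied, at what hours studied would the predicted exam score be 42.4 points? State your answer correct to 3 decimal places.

4.728

n = 7, Σx = 40, Σy = 302.8, Σxy = 1788.9, Σx² = 296
Sxx = Σx² − (Σx)²/n = 296 − 228.571429 = 67.428571
Sxy = Σxy − (Σx)(Σy)/n = 1788.9 − 1730.285714 = 58.614286
b = Sxy/Sxx = 58.614286/67.428571 = 0.869280
a = ȳ − b·x̄ = 43.257143 − 0.869280·5.714286 = 38.289831
Set a + b·x = 42.4: x = (42.4 − 38.289831) / 0.869280 = 4.728248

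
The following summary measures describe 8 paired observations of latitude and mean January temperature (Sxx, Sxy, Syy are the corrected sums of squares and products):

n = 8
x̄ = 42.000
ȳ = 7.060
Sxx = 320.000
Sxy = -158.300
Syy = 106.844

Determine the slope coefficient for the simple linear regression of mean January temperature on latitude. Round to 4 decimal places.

b = Sxy/Sxx = -158.3/320 = -0.494688

-0.4947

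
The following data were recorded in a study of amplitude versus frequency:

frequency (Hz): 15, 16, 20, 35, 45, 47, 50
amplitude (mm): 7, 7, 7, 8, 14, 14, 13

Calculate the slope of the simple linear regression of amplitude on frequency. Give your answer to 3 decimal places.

0.209

n = 7, Σx = 228, Σy = 70, Σxy = 2575, Σx² = 8840
Sxx = Σx² − (Σx)²/n = 8840 − 7426.285714 = 1413.714286
Sxy = Σxy − (Σx)(Σy)/n = 2575 − 2280 = 295
b = Sxy/Sxx = 295/1413.714286 = 0.208670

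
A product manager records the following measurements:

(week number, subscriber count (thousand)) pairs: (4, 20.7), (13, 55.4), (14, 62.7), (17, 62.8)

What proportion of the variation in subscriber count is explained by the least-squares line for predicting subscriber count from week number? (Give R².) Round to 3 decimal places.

0.951

n = 4, Σx = 48, Σy = 201.6, Σxy = 2748.4, Σx² = 670, Σy² = 11372.78
Sxx = Σx² − (Σx)²/n = 670 − 576 = 94
Sxy = Σxy − (Σx)(Σy)/n = 2748.4 − 2419.2 = 329.2
Syy = Σy² − (Σy)²/n = 11372.78 − 10160.64 = 1212.14
R² = Sxy²/(Sxx·Syy) = (329.2)²/(94·1212.14) = 0.951128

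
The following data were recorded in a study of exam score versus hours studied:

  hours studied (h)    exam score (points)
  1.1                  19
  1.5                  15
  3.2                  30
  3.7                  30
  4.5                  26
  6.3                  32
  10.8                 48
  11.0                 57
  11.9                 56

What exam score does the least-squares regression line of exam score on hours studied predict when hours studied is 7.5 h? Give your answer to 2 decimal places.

40.07

n = 9, Σx = 54, Σy = 313, Σxy = 2380.8, Σx² = 466.58
Sxx = Σx² − (Σx)²/n = 466.58 − 324 = 142.58
Sxy = Σxy − (Σx)(Σy)/n = 2380.8 − 1878 = 502.8
b = Sxy/Sxx = 502.8/142.58 = 3.526441
a = ȳ − b·x̄ = 34.777778 − 3.526441·6 = 13.619130
ŷ(7.5) = a + b·7.5 = 13.619130 + 3.526441·7.5 = 40.067440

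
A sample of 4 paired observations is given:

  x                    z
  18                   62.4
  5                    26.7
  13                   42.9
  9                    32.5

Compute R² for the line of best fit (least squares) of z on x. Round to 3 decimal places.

n = 4, Σx = 45, Σy = 164.5, Σxy = 2106.9, Σx² = 599, Σy² = 7503.31
Sxx = Σx² − (Σx)²/n = 599 − 506.25 = 92.75
Sxy = Σxy − (Σx)(Σy)/n = 2106.9 − 1850.625 = 256.275
Syy = Σy² − (Σy)²/n = 7503.31 − 6765.0625 = 738.2475
R² = Sxy²/(Sxx·Syy) = (256.275)²/(92.75·738.2475) = 0.959172

0.959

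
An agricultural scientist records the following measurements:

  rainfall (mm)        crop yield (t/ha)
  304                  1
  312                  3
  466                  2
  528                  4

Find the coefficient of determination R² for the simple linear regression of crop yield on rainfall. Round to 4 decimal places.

n = 4, Σx = 1610, Σy = 10, Σxy = 4284, Σx² = 685700, Σy² = 30
Sxx = Σx² − (Σx)²/n = 685700 − 648025 = 37675
Sxy = Σxy − (Σx)(Σy)/n = 4284 − 4025 = 259
Syy = Σy² − (Σy)²/n = 30 − 25 = 5
R² = Sxy²/(Sxx·Syy) = (259)²/(37675·5) = 0.356104

0.3561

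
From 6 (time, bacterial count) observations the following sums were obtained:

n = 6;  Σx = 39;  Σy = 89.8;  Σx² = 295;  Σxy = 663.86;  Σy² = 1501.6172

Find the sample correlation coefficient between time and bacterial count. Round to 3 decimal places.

0.991

Sxx = Σx² − (Σx)²/n = 295 − 253.5 = 41.5
Sxy = Σxy − (Σx)(Σy)/n = 663.86 − 583.7 = 80.16
Syy = Σy² − (Σy)²/n = 1501.6172 − 1344.006667 = 157.610533
r = Sxy/√(Sxx·Syy) = 80.16/√(6540.837133) = 80.16/80.875442 = 0.991154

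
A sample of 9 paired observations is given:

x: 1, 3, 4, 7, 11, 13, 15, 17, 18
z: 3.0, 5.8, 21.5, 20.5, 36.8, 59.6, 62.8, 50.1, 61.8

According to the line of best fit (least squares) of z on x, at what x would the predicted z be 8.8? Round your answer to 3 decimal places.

2.333

n = 9, Σx = 89, Σy = 321.9, Σxy = 4335.6, Σx² = 1203
Sxx = Σx² − (Σx)²/n = 1203 − 880.111111 = 322.888889
Sxy = Σxy − (Σx)(Σy)/n = 4335.6 − 3183.233333 = 1152.366667
b = Sxy/Sxx = 1152.366667/322.888889 = 3.568926
a = ȳ − b·x̄ = 35.766667 − 3.568926·9.888889 = 0.473950
Set a + b·x = 8.8: x = (8.8 − 0.473950) / 3.568926 = 2.332928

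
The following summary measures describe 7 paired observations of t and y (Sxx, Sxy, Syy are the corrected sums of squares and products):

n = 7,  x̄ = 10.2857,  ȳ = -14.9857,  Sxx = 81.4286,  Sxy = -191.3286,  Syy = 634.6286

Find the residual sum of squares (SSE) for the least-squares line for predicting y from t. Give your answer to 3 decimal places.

b = Sxy/Sxx = -191.3286/81.4286 = -2.349649
SSE = Syy − b·Sxy = 634.6286 − (-2.349649)·(-191.3286) = 185.073613

185.074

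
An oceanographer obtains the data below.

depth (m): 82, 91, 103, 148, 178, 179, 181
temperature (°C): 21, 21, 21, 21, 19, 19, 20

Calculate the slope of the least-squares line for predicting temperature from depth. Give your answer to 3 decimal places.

n = 7, Σx = 962, Σy = 142, Σxy = 19307, Σx² = 144004
Sxx = Σx² − (Σx)²/n = 144004 − 132206.285714 = 11797.714286
Sxy = Σxy − (Σx)(Σy)/n = 19307 − 19514.857143 = -207.857143
b = Sxy/Sxx = -207.857143/11797.714286 = -0.017618

-0.018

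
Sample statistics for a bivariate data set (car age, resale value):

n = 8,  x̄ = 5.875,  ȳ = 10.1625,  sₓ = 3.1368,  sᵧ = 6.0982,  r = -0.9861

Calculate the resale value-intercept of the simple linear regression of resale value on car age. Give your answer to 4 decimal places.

21.4252

b = r · sᵧ/sₓ = -0.9861 · 6.0982/3.1368 = -1.917060
a = ȳ − b·x̄ = 10.1625 − (-1.917060)·5.875 = 21.425230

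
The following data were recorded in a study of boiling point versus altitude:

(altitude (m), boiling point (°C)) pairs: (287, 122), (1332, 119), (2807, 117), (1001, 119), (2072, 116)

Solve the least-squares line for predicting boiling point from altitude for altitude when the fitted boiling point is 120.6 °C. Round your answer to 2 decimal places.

n = 5, Σx = 7499, Σy = 593, Σxy = 881412, Σx² = 15031027
Sxx = Σx² − (Σx)²/n = 15031027 − 11247000.2 = 3784026.8
Sxy = Σxy − (Σx)(Σy)/n = 881412 − 889381.4 = -7969.4
b = Sxy/Sxx = -7969.4/3784026.8 = -0.002106
a = ȳ − b·x̄ = 118.6 − (-0.002106)·1499.8 = 121.758674
Set a + b·x = 120.6: x = (120.6 − 121.758674) / (-0.002106) = 550.160931

550.16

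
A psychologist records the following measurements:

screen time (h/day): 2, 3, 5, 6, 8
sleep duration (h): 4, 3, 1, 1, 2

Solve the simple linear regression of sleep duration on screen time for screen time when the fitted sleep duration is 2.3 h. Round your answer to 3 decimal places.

4.541

n = 5, Σx = 24, Σy = 11, Σxy = 44, Σx² = 138
Sxx = Σx² − (Σx)²/n = 138 − 115.2 = 22.8
Sxy = Σxy − (Σx)(Σy)/n = 44 − 52.8 = -8.8
b = Sxy/Sxx = -8.8/22.8 = -0.385965
a = ȳ − b·x̄ = 2.2 − (-0.385965)·4.8 = 4.052632
Set a + b·x = 2.3: x = (2.3 − 4.052632) / (-0.385965) = 4.540909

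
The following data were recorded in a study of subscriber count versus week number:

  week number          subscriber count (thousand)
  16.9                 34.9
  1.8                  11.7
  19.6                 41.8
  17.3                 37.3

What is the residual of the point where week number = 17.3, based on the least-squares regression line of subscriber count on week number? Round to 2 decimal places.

0.28

n = 4, Σx = 55.6, Σy = 125.7, Σxy = 2075.44, Σx² = 972.3
Sxx = Σx² − (Σx)²/n = 972.3 − 772.84 = 199.46
Sxy = Σxy − (Σx)(Σy)/n = 2075.44 − 1747.23 = 328.21
b = Sxy/Sxx = 328.21/199.46 = 1.645493
a = ȳ − b·x̄ = 31.425 − 1.645493·13.9 = 8.552650
ŷ(17.3) = 8.552650 + 1.645493·17.3 = 37.019676
residual = y − ŷ = 37.3 − 37.019676 = 0.280324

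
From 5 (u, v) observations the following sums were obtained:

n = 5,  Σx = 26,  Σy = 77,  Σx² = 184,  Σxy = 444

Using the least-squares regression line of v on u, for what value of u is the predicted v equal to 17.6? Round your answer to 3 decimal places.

7.662

Sxx = Σx² − (Σx)²/n = 184 − 135.2 = 48.8
Sxy = Σxy − (Σx)(Σy)/n = 444 − 400.4 = 43.6
b = Sxy/Sxx = 43.6/48.8 = 0.893443
a = ȳ − b·x̄ = 15.4 − 0.893443·5.2 = 10.754098
Set a + b·x = 17.6: x = (17.6 − 10.754098) / 0.893443 = 7.662385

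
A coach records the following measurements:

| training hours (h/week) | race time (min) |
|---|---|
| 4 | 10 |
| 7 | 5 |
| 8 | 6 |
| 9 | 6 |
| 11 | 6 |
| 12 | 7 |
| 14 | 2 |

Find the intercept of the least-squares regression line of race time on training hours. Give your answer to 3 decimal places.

10.820

n = 7, Σx = 65, Σy = 42, Σxy = 355, Σx² = 671
Sxx = Σx² − (Σx)²/n = 671 − 603.571429 = 67.428571
Sxy = Σxy − (Σx)(Σy)/n = 355 − 390 = -35
b = Sxy/Sxx = -35/67.428571 = -0.519068
a = ȳ − b·x̄ = 6 − (-0.519068)·9.285714 = 10.819915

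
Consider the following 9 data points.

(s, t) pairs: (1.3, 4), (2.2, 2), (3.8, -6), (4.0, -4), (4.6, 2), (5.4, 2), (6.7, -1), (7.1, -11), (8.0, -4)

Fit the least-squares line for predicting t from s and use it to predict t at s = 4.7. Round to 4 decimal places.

-1.6686

n = 9, Σx = 43.1, Σy = -16, Σxy = -126, Σx² = 246.59
Sxx = Σx² − (Σx)²/n = 246.59 − 206.401111 = 40.188889
Sxy = Σxy − (Σx)(Σy)/n = -126 − (-76.622222) = -49.377778
b = Sxy/Sxx = -49.377778/40.188889 = -1.228643
a = ȳ − b·x̄ = -1.777778 − (-1.228643)·4.788889 = 4.106055
ŷ(4.7) = a + b·4.7 = 4.106055 + (-1.228643)·4.7 = -1.668565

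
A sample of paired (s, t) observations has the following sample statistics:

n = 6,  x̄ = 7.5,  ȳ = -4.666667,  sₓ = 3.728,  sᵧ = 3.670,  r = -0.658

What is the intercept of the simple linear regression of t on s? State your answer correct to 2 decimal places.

0.19

b = r · sᵧ/sₓ = -0.658 · 3.67/3.728 = -0.647763
a = ȳ − b·x̄ = -4.666667 − (-0.647763)·7.5 = 0.191555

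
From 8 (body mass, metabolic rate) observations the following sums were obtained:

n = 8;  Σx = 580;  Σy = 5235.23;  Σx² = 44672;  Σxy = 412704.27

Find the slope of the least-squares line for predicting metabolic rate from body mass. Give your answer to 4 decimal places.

Sxx = Σx² − (Σx)²/n = 44672 − 42050 = 2622
Sxy = Σxy − (Σx)(Σy)/n = 412704.27 − 379554.175 = 33150.095
b = Sxy/Sxx = 33150.095/2622 = 12.643057

12.6431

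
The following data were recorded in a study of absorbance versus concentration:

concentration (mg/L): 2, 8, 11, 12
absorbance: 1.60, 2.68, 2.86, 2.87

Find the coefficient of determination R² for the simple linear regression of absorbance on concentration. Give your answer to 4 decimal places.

n = 4, Σx = 33, Σy = 10.01, Σxy = 90.54, Σx² = 333, Σy² = 26.1589
Sxx = Σx² − (Σx)²/n = 333 − 272.25 = 60.75
Sxy = Σxy − (Σx)(Σy)/n = 90.54 − 82.5825 = 7.9575
Syy = Σy² − (Σy)²/n = 26.1589 − 25.050025 = 1.108875
R² = Sxy²/(Sxx·Syy) = (7.9575)²/(60.75·1.108875) = 0.939993

0.9400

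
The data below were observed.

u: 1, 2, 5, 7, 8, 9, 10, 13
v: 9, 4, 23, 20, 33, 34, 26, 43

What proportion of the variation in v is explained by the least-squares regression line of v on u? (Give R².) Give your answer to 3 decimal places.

n = 8, Σx = 55, Σy = 192, Σxy = 1661, Σx² = 493, Σy² = 5796
Sxx = Σx² − (Σx)²/n = 493 − 378.125 = 114.875
Sxy = Σxy − (Σx)(Σy)/n = 1661 − 1320 = 341
Syy = Σy² − (Σy)²/n = 5796 − 4608 = 1188
R² = Sxy²/(Sxx·Syy) = (341)²/(114.875·1188) = 0.852053

0.852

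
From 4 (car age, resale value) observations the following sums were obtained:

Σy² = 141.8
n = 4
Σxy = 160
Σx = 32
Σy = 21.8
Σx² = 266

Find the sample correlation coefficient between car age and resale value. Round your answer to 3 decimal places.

Sxx = Σx² − (Σx)²/n = 266 − 256 = 10
Sxy = Σxy − (Σx)(Σy)/n = 160 − 174.4 = -14.4
Syy = Σy² − (Σy)²/n = 141.8 − 118.81 = 22.99
r = Sxy/√(Sxx·Syy) = -14.4/√(229.9) = -14.4/15.162454 = -0.949714

-0.950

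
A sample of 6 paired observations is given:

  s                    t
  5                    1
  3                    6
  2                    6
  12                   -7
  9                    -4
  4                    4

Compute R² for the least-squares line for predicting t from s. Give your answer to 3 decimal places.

n = 6, Σx = 35, Σy = 6, Σxy = -69, Σx² = 279, Σy² = 154
Sxx = Σx² − (Σx)²/n = 279 − 204.166667 = 74.833333
Sxy = Σxy − (Σx)(Σy)/n = -69 − 35 = -104
Syy = Σy² − (Σy)²/n = 154 − 6 = 148
R² = Sxy²/(Sxx·Syy) = (-104)²/(74.833333·148) = 0.976585

0.977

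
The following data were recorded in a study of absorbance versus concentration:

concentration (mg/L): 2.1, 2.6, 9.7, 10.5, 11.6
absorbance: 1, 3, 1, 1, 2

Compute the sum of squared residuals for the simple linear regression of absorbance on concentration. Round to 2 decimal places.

n = 5, Σx = 36.5, Σy = 8, Σxy = 53.3, Σx² = 350.07, Σy² = 16
Sxx = Σx² − (Σx)²/n = 350.07 − 266.45 = 83.62
Sxy = Σxy − (Σx)(Σy)/n = 53.3 − 58.4 = -5.1
Syy = Σy² − (Σy)²/n = 16 − 12.8 = 3.2
b = Sxy/Sxx = -5.1/83.62 = -0.060990
SSE = Syy − b·Sxy = 3.2 − (-0.060990)·(-5.1) = 2.888950

2.89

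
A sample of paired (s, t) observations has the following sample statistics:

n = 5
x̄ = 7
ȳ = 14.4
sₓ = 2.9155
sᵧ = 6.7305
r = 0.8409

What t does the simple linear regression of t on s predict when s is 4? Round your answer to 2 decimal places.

b = r · sᵧ/sₓ = 0.8409 · 6.7305/2.9155 = 1.941237
a = ȳ − b·x̄ = 14.4 − 1.941237·7 = 0.811339
ŷ(4) = a + b·4 = 0.811339 + 1.941237·4 = 8.576288

8.58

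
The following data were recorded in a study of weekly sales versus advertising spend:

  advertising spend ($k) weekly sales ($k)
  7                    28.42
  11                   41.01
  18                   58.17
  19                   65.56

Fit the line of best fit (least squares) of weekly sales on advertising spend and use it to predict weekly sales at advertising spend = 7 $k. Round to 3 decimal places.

28.686

n = 4, Σx = 55, Σy = 193.16, Σxy = 2942.75, Σx² = 855
Sxx = Σx² − (Σx)²/n = 855 − 756.25 = 98.75
Sxy = Σxy − (Σx)(Σy)/n = 2942.75 − 2655.95 = 286.8
b = Sxy/Sxx = 286.8/98.75 = 2.904304
a = ȳ − b·x̄ = 48.29 − 2.904304·13.75 = 8.355823
ŷ(7) = a + b·7 = 8.355823 + 2.904304·7 = 28.685949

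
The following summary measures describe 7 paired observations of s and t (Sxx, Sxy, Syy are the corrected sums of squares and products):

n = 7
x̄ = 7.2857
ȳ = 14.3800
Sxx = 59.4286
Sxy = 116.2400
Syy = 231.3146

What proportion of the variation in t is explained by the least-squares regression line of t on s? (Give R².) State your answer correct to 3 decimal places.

R² = Sxy²/(Sxx·Syy) = (116.24)²/(59.4286·231.3146) = 0.982908

0.983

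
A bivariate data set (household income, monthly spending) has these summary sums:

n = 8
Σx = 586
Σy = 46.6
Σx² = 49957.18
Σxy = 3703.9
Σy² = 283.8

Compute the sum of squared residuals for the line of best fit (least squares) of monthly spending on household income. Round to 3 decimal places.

Sxx = Σx² − (Σx)²/n = 49957.18 − 42924.5 = 7032.68
Sxy = Σxy − (Σx)(Σy)/n = 3703.9 − 3413.45 = 290.45
Syy = Σy² − (Σy)²/n = 283.8 − 271.445 = 12.355
b = Sxy/Sxx = 290.45/7032.68 = 0.041300
SSE = Syy − b·Sxy = 12.355 − 0.041300·290.45 = 0.359402

0.359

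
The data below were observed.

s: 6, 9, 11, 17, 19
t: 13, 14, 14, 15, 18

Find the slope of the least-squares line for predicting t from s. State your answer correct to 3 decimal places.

n = 5, Σx = 62, Σy = 74, Σxy = 955, Σx² = 888
Sxx = Σx² − (Σx)²/n = 888 − 768.8 = 119.2
Sxy = Σxy − (Σx)(Σy)/n = 955 − 917.6 = 37.4
b = Sxy/Sxx = 37.4/119.2 = 0.313758

0.314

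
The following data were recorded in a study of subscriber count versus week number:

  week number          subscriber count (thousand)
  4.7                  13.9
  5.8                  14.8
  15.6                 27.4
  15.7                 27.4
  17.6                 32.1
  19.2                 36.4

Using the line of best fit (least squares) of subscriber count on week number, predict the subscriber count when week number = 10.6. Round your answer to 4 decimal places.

21.7126

n = 6, Σx = 78.6, Σy = 152, Σxy = 2272.63, Σx² = 1223.98
Sxx = Σx² − (Σx)²/n = 1223.98 − 1029.66 = 194.32
Sxy = Σxy − (Σx)(Σy)/n = 2272.63 − 1991.2 = 281.43
b = Sxy/Sxx = 281.43/194.32 = 1.448281
a = ȳ − b·x̄ = 25.333333 − 1.448281·13.1 = 6.360850
ŷ(10.6) = a + b·10.6 = 6.360850 + 1.448281·10.6 = 21.712630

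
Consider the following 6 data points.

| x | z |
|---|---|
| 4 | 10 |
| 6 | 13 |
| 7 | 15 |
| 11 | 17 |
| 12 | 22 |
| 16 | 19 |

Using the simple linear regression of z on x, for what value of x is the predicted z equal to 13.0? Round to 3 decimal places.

n = 6, Σx = 56, Σy = 96, Σxy = 978, Σx² = 622
Sxx = Σx² − (Σx)²/n = 622 − 522.666667 = 99.333333
Sxy = Σxy − (Σx)(Σy)/n = 978 − 896 = 82
b = Sxy/Sxx = 82/99.333333 = 0.825503
a = ȳ − b·x̄ = 16 − 0.825503·9.333333 = 8.295302
Set a + b·x = 13.0: x = (13.0 − 8.295302) / 0.825503 = 5.699187

5.699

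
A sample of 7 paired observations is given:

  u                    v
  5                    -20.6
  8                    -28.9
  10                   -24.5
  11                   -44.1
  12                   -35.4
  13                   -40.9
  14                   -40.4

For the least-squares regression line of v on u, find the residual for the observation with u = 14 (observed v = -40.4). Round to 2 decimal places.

1.67

n = 7, Σx = 73, Σy = -234.8, Σxy = -2586.4, Σx² = 819
Sxx = Σx² − (Σx)²/n = 819 − 761.285714 = 57.714286
Sxy = Σxy − (Σx)(Σy)/n = -2586.4 − (-2448.628571) = -137.771429
b = Sxy/Sxx = -137.771429/57.714286 = -2.387129
a = ȳ − b·x̄ = -33.542857 − (-2.387129)·10.428571 = -8.648515
ŷ(14) = -8.648515 + (-2.387129)·14 = -42.068317
residual = y − ŷ = -40.4 − (-42.068317) = 1.668317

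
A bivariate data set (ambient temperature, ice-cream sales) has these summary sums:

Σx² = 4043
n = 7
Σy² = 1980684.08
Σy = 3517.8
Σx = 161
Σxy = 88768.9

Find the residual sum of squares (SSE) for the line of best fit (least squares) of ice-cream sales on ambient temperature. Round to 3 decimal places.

Sxx = Σx² − (Σx)²/n = 4043 − 3703 = 340
Sxy = Σxy − (Σx)(Σy)/n = 88768.9 − 80909.4 = 7859.5
Syy = Σy² − (Σy)²/n = 1980684.08 − 1767845.262857 = 212838.817143
b = Sxy/Sxx = 7859.5/340 = 23.116176
SSE = Syy − b·Sxy = 212838.817143 − 23.116176·7859.5 = 31157.228172

31157.228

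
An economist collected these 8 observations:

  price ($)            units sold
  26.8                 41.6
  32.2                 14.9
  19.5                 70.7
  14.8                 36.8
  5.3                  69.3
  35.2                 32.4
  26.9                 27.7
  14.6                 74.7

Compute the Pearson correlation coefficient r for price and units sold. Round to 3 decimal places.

-0.753

n = 8, Σx = 175.3, Σy = 368.1, Σxy = 6861.47, Σx² = 4558.27, Σy² = 20504.93
Sxx = Σx² − (Σx)²/n = 4558.27 − 3841.26125 = 717.00875
Sxy = Σxy − (Σx)(Σy)/n = 6861.47 − 8065.99125 = -1204.52125
Syy = Σy² − (Σy)²/n = 20504.93 − 16937.20125 = 3567.72875
r = Sxy/√(Sxx·Syy) = -1204.52125/√(2558092.731377) = -1204.52125/1599.403868 = -0.753106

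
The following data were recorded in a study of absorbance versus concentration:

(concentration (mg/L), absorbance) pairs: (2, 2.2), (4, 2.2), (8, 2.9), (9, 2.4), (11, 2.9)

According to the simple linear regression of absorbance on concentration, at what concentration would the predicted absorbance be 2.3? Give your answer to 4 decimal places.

3.9431

n = 5, Σx = 34, Σy = 12.6, Σxy = 89.9, Σx² = 286
Sxx = Σx² − (Σx)²/n = 286 − 231.2 = 54.8
Sxy = Σxy − (Σx)(Σy)/n = 89.9 − 85.68 = 4.22
b = Sxy/Sxx = 4.22/54.8 = 0.077007
a = ȳ − b·x̄ = 2.52 − 0.077007·6.8 = 1.996350
Set a + b·x = 2.3: x = (2.3 − 1.996350) / 0.077007 = 3.943128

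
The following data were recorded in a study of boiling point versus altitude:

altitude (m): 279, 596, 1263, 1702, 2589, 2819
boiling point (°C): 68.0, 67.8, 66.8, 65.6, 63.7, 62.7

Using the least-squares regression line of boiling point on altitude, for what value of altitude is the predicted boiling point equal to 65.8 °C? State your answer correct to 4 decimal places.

n = 6, Σx = 9248, Σy = 394.6, Σxy = 597071, Σx² = 19574712
Sxx = Σx² − (Σx)²/n = 19574712 − 14254250.666667 = 5320461.333333
Sxy = Σxy − (Σx)(Σy)/n = 597071 − 608210.133333 = -11139.133333
b = Sxy/Sxx = -11139.133333/5320461.333333 = -0.002094
a = ȳ − b·x̄ = 65.766667 − (-0.002094)·1541.333333 = 68.993665
Set a + b·x = 65.8: x = (65.8 − 68.993665) / (-0.002094) = 1525.412103

1525.4121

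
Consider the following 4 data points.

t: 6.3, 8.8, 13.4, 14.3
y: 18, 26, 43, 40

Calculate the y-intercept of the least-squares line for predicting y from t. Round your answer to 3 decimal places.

-0.806

n = 4, Σx = 42.8, Σy = 127, Σxy = 1490.4, Σx² = 501.18
Sxx = Σx² − (Σx)²/n = 501.18 − 457.96 = 43.22
Sxy = Σxy − (Σx)(Σy)/n = 1490.4 − 1358.9 = 131.5
b = Sxy/Sxx = 131.5/43.22 = 3.042573
a = ȳ − b·x̄ = 31.75 − 3.042573·10.7 = -0.805530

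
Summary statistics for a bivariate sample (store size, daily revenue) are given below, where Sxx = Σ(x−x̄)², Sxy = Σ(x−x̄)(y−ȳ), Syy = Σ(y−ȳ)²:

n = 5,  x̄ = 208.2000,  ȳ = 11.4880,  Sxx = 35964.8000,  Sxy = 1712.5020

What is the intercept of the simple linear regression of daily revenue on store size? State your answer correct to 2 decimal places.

b = Sxy/Sxx = 1712.502/35964.8 = 0.047616
a = ȳ − b·x̄ = 11.488 − 0.047616·208.2 = 1.574337

1.57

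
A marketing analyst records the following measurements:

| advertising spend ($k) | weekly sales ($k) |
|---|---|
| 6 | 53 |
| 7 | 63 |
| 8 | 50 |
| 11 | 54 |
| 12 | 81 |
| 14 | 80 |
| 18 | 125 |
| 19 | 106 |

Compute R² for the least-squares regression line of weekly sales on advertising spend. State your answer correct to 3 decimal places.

0.816

n = 8, Σx = 95, Σy = 612, Σxy = 8109, Σx² = 1295, Σy² = 52016
Sxx = Σx² − (Σx)²/n = 1295 − 1128.125 = 166.875
Sxy = Σxy − (Σx)(Σy)/n = 8109 − 7267.5 = 841.5
Syy = Σy² − (Σy)²/n = 52016 − 46818 = 5198
R² = Sxy²/(Sxx·Syy) = (841.5)²/(166.875·5198) = 0.816358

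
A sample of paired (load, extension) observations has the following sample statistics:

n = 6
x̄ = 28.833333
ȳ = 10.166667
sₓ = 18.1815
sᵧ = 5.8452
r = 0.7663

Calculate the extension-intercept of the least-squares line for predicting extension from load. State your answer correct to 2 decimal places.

b = r · sᵧ/sₓ = 0.7663 · 5.8452/18.1815 = 0.246359
a = ȳ − b·x̄ = 10.166667 − 0.246359·28.833333 = 3.063315

3.06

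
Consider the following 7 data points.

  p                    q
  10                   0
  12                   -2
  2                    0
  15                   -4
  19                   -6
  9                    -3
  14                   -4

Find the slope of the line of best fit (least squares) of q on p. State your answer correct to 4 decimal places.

n = 7, Σx = 81, Σy = -19, Σxy = -281, Σx² = 1111
Sxx = Σx² − (Σx)²/n = 1111 − 937.285714 = 173.714286
Sxy = Σxy − (Σx)(Σy)/n = -281 − (-219.857143) = -61.142857
b = Sxy/Sxx = -61.142857/173.714286 = -0.351974

-0.3520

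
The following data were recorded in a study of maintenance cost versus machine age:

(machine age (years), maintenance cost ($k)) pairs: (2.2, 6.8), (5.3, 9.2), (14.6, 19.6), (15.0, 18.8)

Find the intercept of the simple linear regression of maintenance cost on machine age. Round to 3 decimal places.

n = 4, Σx = 37.1, Σy = 54.4, Σxy = 631.88, Σx² = 471.09
Sxx = Σx² − (Σx)²/n = 471.09 − 344.1025 = 126.9875
Sxy = Σxy − (Σx)(Σy)/n = 631.88 − 504.56 = 127.32
b = Sxy/Sxx = 127.32/126.9875 = 1.002618
a = ȳ − b·x̄ = 13.6 − 1.002618·9.275 = 4.300715

4.301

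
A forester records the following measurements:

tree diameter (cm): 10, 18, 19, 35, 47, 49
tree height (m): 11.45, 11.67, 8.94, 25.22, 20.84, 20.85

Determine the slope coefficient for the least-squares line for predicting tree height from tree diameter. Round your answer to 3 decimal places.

0.330

n = 6, Σx = 178, Σy = 98.97, Σxy = 3378.25, Σx² = 6620
Sxx = Σx² − (Σx)²/n = 6620 − 5280.666667 = 1339.333333
Sxy = Σxy − (Σx)(Σy)/n = 3378.25 − 2936.11 = 442.14
b = Sxy/Sxx = 442.14/1339.333333 = 0.330119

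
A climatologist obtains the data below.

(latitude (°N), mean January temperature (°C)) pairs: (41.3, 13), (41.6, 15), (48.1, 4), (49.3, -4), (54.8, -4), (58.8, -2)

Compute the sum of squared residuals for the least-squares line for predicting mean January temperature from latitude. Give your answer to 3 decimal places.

n = 6, Σx = 293.9, Σy = 22, Σxy = 819.3, Σx² = 14640.83, Σy² = 446
Sxx = Σx² − (Σx)²/n = 14640.83 − 14396.201667 = 244.628333
Sxy = Σxy − (Σx)(Σy)/n = 819.3 − 1077.633333 = -258.333333
Syy = Σy² − (Σy)²/n = 446 − 80.666667 = 365.333333
b = Sxy/Sxx = -258.333333/244.628333 = -1.056024
SSE = Syy − b·Sxy = 365.333333 − (-1.056024)·(-258.333333) = 92.527194

92.527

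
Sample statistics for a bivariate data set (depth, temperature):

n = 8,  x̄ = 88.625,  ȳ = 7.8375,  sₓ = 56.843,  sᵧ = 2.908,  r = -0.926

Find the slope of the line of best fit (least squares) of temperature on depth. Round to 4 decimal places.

-0.0474

b = r · sᵧ/sₓ = -0.926 · 2.908/56.843 = -0.047373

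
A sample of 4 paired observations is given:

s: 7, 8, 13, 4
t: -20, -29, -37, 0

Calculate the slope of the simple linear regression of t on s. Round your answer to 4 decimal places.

n = 4, Σx = 32, Σy = -86, Σxy = -853, Σx² = 298
Sxx = Σx² − (Σx)²/n = 298 − 256 = 42
Sxy = Σxy − (Σx)(Σy)/n = -853 − (-688) = -165
b = Sxy/Sxx = -165/42 = -3.928571

-3.9286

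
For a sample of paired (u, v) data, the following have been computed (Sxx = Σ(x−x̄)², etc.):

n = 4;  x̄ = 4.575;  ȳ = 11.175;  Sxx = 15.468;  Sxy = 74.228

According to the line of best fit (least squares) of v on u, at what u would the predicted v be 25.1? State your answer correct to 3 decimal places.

7.477

b = Sxy/Sxx = 74.228/15.468 = 4.798810
a = ȳ − b·x̄ = 11.175 − 4.798810·4.575 = -10.779558
Set a + b·x = 25.1: x = (25.1 − (-10.779558)) / 4.798810 = 7.476761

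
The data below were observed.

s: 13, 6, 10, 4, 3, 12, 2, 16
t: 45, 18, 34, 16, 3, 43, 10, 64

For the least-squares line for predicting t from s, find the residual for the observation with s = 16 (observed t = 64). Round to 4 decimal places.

4.4578

n = 8, Σx = 66, Σy = 233, Σxy = 2666, Σx² = 734
Sxx = Σx² − (Σx)²/n = 734 − 544.5 = 189.5
Sxy = Σxy − (Σx)(Σy)/n = 2666 − 1922.25 = 743.75
b = Sxy/Sxx = 743.75/189.5 = 3.924802
a = ȳ − b·x̄ = 29.125 − 3.924802·8.25 = -3.254617
ŷ(16) = -3.254617 + 3.924802·16 = 59.542216
residual = y − ŷ = 64 − 59.542216 = 4.457784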